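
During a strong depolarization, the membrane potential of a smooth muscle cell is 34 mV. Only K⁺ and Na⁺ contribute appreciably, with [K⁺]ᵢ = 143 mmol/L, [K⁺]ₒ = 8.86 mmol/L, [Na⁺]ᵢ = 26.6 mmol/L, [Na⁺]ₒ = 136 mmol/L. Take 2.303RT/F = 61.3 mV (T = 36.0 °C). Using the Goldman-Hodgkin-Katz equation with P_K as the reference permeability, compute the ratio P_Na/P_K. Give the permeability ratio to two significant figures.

Let α = P_Na/P_K. GHK: Vm = 61.3·log₁₀[(Kₒ + α·Naₒ)/(Kᵢ + α·Naᵢ)].
10^(Vm/61.3) = 10^(34.0/61.3) = 3.5863
So 3.5863·(Kᵢ + α·Naᵢ) = Kₒ + α·Naₒ → α = (3.5863·143.0 − 8.86) / (136.0 − 3.5863·26.6)
α = (512.8 − 8.86) / (136.0 − 95.4) = 504/40.6 = 12.41

12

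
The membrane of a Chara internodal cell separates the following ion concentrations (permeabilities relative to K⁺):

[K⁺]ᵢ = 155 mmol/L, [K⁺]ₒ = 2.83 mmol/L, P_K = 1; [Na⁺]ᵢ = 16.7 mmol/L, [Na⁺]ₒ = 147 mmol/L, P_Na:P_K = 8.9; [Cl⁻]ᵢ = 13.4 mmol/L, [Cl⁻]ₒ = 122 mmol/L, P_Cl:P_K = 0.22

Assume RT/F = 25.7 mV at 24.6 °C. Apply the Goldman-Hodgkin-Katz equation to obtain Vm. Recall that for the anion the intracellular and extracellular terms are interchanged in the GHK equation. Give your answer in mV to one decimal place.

Vm = 25.7 · ln[(Σ P·[cation]ₒ + Σ P·[anion]ᵢ) / (Σ P·[cation]ᵢ + Σ P·[anion]ₒ)]
Numerator = 1×2.83 + 8.9×147 + 0.22×13.4 = 1314
Denominator = 1×155 + 8.9×16.7 + 0.22×122 = 330.5
Vm = 25.7 · ln(3.9764) = 25.7 × (1.3804) = 35.48 mV

35.5 mV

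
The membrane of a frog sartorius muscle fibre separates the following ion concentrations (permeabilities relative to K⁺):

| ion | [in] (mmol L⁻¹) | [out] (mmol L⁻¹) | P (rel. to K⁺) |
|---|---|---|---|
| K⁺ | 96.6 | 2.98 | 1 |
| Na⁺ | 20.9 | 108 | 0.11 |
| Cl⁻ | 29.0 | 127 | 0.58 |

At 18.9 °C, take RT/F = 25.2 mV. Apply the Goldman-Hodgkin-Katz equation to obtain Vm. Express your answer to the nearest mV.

Vm = 25.2 · ln[(Σ P·[cation]ₒ + Σ P·[anion]ᵢ) / (Σ P·[cation]ᵢ + Σ P·[anion]ₒ)]
Numerator = 1×2.98 + 0.11×108 + 0.58×29.0 = 31.68
Denominator = 1×96.6 + 0.11×20.9 + 0.58×127 = 172.6
Vm = 25.2 · ln(0.18359) = 25.2 × (-1.6951) = -42.72 mV

-43 mV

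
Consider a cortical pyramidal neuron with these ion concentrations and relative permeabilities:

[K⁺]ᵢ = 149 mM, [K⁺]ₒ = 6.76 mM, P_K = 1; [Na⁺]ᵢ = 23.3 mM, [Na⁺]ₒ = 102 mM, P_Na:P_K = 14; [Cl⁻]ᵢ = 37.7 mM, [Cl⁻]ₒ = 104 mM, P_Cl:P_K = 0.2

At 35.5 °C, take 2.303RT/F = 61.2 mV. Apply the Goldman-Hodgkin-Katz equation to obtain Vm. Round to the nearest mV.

Vm = 61.2 · log₁₀[(Σ P·[cation]ₒ + Σ P·[anion]ᵢ) / (Σ P·[cation]ᵢ + Σ P·[anion]ₒ)]
Numerator = 1×6.76 + 14×102 + 0.2×37.7 = 1442
Denominator = 1×149 + 14×23.3 + 0.2×104 = 496
Vm = 61.2 · log₁₀(2.9079) = 61.2 × (0.4636) = 28.37 mV

28 mV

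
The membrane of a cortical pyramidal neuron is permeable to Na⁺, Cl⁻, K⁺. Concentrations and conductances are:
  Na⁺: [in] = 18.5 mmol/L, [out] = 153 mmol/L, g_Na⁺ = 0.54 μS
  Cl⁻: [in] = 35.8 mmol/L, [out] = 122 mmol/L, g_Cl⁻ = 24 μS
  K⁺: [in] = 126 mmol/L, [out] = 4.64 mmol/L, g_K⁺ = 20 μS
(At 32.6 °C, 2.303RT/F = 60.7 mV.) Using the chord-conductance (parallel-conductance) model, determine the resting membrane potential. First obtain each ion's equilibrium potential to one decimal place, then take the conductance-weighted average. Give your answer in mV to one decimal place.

E_Na⁺ = (60.7/1)·log₁₀(153/18.5) = 55.7 mV
E_Cl⁻ = (60.7/-1)·log₁₀(122/35.8) = -32.3 mV
E_K⁺ = (60.7/1)·log₁₀(4.64/126) = -87.0 mV
Vm = (Σ gᵢEᵢ)/(Σ gᵢ) = (0.54·55.7 + 24·-32.3 + 20·-87.0) / (0.54 + 24 + 20)
= -2485.12 / 44.54 = -55.80 mV

-55.8 mV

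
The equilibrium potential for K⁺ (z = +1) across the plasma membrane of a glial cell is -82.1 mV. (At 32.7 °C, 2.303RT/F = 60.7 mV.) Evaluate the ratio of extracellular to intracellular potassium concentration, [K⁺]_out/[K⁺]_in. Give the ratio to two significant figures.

log₁₀([out]/[in]) = E·z/(60.7) = -82.1 × 1 / 60.7 = -1.3526
[out]/[in] = 10^(-1.3526) = 0.04441

0.044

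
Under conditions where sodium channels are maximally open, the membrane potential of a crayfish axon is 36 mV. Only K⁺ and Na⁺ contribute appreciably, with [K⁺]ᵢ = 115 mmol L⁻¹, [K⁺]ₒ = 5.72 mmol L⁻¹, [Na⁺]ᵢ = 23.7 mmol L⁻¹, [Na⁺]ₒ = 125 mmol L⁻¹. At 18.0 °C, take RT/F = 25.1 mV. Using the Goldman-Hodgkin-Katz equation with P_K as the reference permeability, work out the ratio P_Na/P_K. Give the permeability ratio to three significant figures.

18.7

Let α = P_Na/P_K. GHK: Vm = 25.1·ln[(Kₒ + α·Naₒ)/(Kᵢ + α·Naᵢ)].
e^(Vm/25.1) = e^(36.0/25.1) = 4.1966
So 4.1966·(Kᵢ + α·Naᵢ) = Kₒ + α·Naₒ → α = (4.1966·115.0 − 5.72) / (125.0 − 4.1966·23.7)
α = (482.6 − 5.72) / (125.0 − 99.46) = 476.9/25.54 = 18.67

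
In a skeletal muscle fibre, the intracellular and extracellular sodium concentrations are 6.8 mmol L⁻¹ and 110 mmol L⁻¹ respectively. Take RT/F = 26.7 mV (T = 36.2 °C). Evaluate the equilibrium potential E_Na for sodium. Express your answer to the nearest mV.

74 mV

E = (26.7/z) · ln([Na⁺]_out/[Na⁺]_in) with z = +1.
= (26.7/1) · ln(110/6.8) = 26.70 · ln(16.18)
= 26.70 · (2.7836) = 74.32 mV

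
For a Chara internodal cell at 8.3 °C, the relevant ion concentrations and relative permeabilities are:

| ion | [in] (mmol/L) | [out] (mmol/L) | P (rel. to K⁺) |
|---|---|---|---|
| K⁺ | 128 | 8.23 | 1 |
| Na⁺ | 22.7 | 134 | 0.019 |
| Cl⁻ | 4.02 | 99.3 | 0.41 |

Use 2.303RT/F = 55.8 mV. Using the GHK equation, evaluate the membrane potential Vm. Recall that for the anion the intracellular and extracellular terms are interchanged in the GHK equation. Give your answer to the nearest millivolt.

Vm = 55.8 · log₁₀[(Σ P·[cation]ₒ + Σ P·[anion]ᵢ) / (Σ P·[cation]ᵢ + Σ P·[anion]ₒ)]
Numerator = 1×8.23 + 0.019×134 + 0.41×4.02 = 12.42
Denominator = 1×128 + 0.019×22.7 + 0.41×99.3 = 169.1
Vm = 55.8 · log₁₀(0.073453) = 55.8 × (-1.1340) = -63.28 mV

-63 mV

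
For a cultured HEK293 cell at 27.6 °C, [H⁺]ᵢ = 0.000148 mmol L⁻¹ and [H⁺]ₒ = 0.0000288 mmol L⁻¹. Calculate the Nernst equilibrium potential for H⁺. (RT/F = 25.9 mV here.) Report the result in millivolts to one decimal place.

E = (25.9/z) · ln([H⁺]_out/[H⁺]_in) with z = +1.
= (25.9/1) · ln(0.0000288/0.000148) = 25.90 · ln(0.1946)
= 25.90 · (-1.6368) = -42.39 mV

-42.4 mV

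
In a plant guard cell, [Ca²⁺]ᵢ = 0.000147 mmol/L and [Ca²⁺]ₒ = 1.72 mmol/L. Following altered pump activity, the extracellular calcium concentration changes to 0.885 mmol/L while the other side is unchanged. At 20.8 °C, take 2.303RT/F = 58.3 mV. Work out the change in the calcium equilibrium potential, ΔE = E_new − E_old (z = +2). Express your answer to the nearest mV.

E_old = (58.3/2)·log₁₀(1.72/0.000147) = 118.59 mV
E_new = (58.3/2)·log₁₀(0.885/0.000147) = 110.18 mV
ΔE = 110.18 − (118.59) = -8.41 mV

-8 mV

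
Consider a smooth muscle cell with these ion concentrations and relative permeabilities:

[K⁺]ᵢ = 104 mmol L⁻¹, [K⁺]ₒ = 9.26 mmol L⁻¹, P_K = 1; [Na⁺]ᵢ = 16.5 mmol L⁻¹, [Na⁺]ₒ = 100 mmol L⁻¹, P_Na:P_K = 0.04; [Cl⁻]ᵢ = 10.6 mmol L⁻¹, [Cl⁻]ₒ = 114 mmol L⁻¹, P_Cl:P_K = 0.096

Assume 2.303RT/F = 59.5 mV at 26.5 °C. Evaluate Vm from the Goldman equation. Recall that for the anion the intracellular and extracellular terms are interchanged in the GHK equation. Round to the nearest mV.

Vm = 59.5 · log₁₀[(Σ P·[cation]ₒ + Σ P·[anion]ᵢ) / (Σ P·[cation]ᵢ + Σ P·[anion]ₒ)]
Numerator = 1×9.26 + 0.04×100 + 0.096×10.6 = 14.28
Denominator = 1×104 + 0.04×16.5 + 0.096×114 = 115.6
Vm = 59.5 · log₁₀(0.1235) = 59.5 × (-0.9083) = -54.04 mV

-54 mV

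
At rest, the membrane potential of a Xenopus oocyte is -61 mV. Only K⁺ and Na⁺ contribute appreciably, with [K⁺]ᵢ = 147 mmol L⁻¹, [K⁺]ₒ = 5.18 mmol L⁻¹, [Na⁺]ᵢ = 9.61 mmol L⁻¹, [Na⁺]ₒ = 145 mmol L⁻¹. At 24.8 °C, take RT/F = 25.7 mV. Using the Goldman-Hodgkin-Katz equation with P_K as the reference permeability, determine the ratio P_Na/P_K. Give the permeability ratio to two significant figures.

Let α = P_Na/P_K. GHK: Vm = 25.7·ln[(Kₒ + α·Naₒ)/(Kᵢ + α·Naᵢ)].
e^(Vm/25.7) = e^(-61.0/25.7) = 0.09315
So 0.09315·(Kᵢ + α·Naᵢ) = Kₒ + α·Naₒ → α = (0.09315·147.0 − 5.18) / (145.0 − 0.09315·9.61)
α = (13.69 − 5.18) / (145.0 − 0.8952) = 8.513/144.1 = 0.05908

0.059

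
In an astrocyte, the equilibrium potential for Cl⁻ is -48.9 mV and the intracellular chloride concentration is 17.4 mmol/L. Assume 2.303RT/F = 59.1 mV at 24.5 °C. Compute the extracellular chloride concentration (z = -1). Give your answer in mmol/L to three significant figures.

117 mmol/L

Nernst: E = (59.1/-1) · log₁₀([out]/[in]), so log₁₀([out]/[in]) = -48.9 × -1 / 59.1 = 0.8274.
[out]/[in] = 10^(0.8274) = 6.721.
[out] = 6.721 × 17.4 = 116.9 mmol/L.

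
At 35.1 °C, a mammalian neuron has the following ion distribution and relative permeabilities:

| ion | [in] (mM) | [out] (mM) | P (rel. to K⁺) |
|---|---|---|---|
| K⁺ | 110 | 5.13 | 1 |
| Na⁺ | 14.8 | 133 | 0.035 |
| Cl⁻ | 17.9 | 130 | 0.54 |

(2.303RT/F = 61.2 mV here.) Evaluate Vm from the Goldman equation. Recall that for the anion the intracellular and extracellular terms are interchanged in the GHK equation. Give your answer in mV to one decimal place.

-59.2 mV

Vm = 61.2 · log₁₀[(Σ P·[cation]ₒ + Σ P·[anion]ᵢ) / (Σ P·[cation]ᵢ + Σ P·[anion]ₒ)]
Numerator = 1×5.13 + 0.035×133 + 0.54×17.9 = 19.45
Denominator = 1×110 + 0.035×14.8 + 0.54×130 = 180.7
Vm = 61.2 · log₁₀(0.10763) = 61.2 × (-0.9681) = -59.25 mV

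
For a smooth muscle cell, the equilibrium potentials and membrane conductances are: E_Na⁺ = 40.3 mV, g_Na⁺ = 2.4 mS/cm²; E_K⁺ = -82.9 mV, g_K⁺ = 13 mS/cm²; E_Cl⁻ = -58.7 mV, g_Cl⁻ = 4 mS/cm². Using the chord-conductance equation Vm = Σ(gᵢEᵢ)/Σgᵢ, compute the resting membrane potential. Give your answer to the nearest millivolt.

-63 mV

Σ gᵢEᵢ = 2.4·(40.3) + 13·(-82.9) + 4·(-58.7) = -1215.78
Σ gᵢ = 2.4 + 13 + 4 = 19.4
Vm = -1215.78 / 19.4 = -62.67 mV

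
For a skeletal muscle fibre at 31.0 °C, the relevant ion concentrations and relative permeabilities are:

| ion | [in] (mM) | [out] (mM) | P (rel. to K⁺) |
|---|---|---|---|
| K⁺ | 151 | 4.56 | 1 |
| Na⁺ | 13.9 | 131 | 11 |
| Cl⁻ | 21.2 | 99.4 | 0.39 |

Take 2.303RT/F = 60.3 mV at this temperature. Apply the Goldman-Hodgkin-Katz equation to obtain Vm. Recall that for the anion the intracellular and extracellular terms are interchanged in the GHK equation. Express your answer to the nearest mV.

38 mV

Vm = 60.3 · log₁₀[(Σ P·[cation]ₒ + Σ P·[anion]ᵢ) / (Σ P·[cation]ᵢ + Σ P·[anion]ₒ)]
Numerator = 1×4.56 + 11×131 + 0.39×21.2 = 1454
Denominator = 1×151 + 11×13.9 + 0.39×99.4 = 342.7
Vm = 60.3 · log₁₀(4.2427) = 60.3 × (0.6276) = 37.85 mV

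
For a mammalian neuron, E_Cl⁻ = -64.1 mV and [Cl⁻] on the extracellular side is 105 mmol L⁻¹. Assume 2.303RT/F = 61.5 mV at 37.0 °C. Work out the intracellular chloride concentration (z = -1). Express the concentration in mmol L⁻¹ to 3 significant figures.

9.53 mmol L⁻¹

Nernst: E = (61.5/-1) · log₁₀([out]/[in]), so log₁₀([out]/[in]) = -64.1 × -1 / 61.5 = 1.0423.
[out]/[in] = 10^(1.0423) = 11.02.
[in] = 105 / 11.02 = 9.526 mmol L⁻¹.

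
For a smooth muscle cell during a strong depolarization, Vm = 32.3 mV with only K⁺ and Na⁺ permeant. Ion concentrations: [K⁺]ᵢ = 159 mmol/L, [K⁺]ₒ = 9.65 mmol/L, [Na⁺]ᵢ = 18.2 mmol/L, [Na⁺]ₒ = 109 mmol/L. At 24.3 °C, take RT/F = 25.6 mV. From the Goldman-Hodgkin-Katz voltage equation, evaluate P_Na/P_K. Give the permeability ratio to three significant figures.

Let α = P_Na/P_K. GHK: Vm = 25.6·ln[(Kₒ + α·Naₒ)/(Kᵢ + α·Naᵢ)].
e^(Vm/25.6) = e^(32.3/25.6) = 3.5315
So 3.5315·(Kᵢ + α·Naᵢ) = Kₒ + α·Naₒ → α = (3.5315·159.0 − 9.65) / (109.0 − 3.5315·18.2)
α = (561.5 − 9.65) / (109.0 − 64.27) = 551.9/44.73 = 12.34

12.3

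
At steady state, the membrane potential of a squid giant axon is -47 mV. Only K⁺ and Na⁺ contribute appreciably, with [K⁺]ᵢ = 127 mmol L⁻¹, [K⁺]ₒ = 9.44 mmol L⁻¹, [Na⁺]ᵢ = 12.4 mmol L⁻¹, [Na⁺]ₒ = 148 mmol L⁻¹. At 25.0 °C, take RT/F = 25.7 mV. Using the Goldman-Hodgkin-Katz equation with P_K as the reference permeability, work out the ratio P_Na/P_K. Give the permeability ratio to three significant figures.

Let α = P_Na/P_K. GHK: Vm = 25.7·ln[(Kₒ + α·Naₒ)/(Kᵢ + α·Naᵢ)].
e^(Vm/25.7) = e^(-47.0/25.7) = 0.16061
So 0.16061·(Kᵢ + α·Naᵢ) = Kₒ + α·Naₒ → α = (0.16061·127.0 − 9.44) / (148.0 − 0.16061·12.4)
α = (20.4 − 9.44) / (148.0 − 1.992) = 10.96/146 = 0.07504

0.0750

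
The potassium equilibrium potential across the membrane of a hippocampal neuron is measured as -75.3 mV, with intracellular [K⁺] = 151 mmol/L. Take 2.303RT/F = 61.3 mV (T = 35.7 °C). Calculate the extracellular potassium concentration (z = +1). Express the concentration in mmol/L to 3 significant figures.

8.92 mmol/L

Nernst: E = (61.3/1) · log₁₀([out]/[in]), so log₁₀([out]/[in]) = -75.3 × 1 / 61.3 = -1.2284.
[out]/[in] = 10^(-1.2284) = 0.0591.
[out] = 0.0591 × 151 = 8.925 mmol/L.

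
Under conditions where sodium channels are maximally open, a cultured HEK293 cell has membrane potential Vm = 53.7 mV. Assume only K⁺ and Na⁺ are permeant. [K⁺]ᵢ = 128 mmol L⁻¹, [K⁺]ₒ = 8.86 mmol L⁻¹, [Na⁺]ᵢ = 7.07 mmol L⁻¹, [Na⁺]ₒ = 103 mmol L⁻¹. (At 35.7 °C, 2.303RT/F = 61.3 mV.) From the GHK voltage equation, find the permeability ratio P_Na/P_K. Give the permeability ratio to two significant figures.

Let α = P_Na/P_K. GHK: Vm = 61.3·log₁₀[(Kₒ + α·Naₒ)/(Kᵢ + α·Naᵢ)].
10^(Vm/61.3) = 10^(53.7/61.3) = 7.5166
So 7.5166·(Kᵢ + α·Naᵢ) = Kₒ + α·Naₒ → α = (7.5166·128.0 − 8.86) / (103.0 − 7.5166·7.07)
α = (962.1 − 8.86) / (103.0 − 53.14) = 953.3/49.86 = 19.12

19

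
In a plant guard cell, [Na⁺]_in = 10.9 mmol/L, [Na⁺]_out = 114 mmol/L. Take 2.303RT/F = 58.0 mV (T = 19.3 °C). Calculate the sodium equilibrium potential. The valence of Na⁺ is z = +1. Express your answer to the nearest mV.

E = (58.0/z) · log₁₀([Na⁺]_out/[Na⁺]_in) with z = +1.
= (58.0/1) · log₁₀(114/10.9) = 58.00 · log₁₀(10.46)
= 58.00 · (1.0195) = 59.13 mV

59 mV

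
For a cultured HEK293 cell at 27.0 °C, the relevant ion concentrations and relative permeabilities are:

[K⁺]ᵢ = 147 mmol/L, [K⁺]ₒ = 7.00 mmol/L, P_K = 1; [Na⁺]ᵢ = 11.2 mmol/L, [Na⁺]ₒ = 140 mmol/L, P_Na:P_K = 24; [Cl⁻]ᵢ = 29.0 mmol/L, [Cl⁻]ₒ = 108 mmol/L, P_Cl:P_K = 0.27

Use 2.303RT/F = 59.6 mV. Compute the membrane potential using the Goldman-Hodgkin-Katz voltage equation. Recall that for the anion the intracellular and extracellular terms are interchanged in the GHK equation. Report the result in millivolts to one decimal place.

Vm = 59.6 · log₁₀[(Σ P·[cation]ₒ + Σ P·[anion]ᵢ) / (Σ P·[cation]ᵢ + Σ P·[anion]ₒ)]
Numerator = 1×7.00 + 24×140 + 0.27×29.0 = 3375
Denominator = 1×147 + 24×11.2 + 0.27×108 = 445
Vm = 59.6 · log₁₀(7.5846) = 59.6 × (0.8799) = 52.44 mV

52.4 mV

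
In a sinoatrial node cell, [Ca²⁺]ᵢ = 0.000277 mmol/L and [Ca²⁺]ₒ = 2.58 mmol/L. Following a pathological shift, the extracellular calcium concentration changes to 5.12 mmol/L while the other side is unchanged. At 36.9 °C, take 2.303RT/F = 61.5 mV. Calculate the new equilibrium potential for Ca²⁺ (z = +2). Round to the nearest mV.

131 mV

After the shift: [Ca²⁺]_out = 5.12, [Ca²⁺]_in = 0.000277 mmol/L.
E_new = (61.5/2)·log₁₀(5.12/0.000277) = 30.75 · (4.2668) = 131.20 mV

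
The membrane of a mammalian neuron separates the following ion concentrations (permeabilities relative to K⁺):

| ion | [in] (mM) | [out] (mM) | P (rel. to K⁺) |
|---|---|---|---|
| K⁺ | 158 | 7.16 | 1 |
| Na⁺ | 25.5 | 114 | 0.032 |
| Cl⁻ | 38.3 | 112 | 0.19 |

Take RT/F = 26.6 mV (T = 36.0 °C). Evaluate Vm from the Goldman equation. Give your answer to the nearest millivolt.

Vm = 26.6 · ln[(Σ P·[cation]ₒ + Σ P·[anion]ᵢ) / (Σ P·[cation]ᵢ + Σ P·[anion]ₒ)]
Numerator = 1×7.16 + 0.032×114 + 0.19×38.3 = 18.09
Denominator = 1×158 + 0.032×25.5 + 0.19×112 = 180.1
Vm = 26.6 · ln(0.10042) = 26.6 × (-2.2984) = -61.14 mV

-61 mV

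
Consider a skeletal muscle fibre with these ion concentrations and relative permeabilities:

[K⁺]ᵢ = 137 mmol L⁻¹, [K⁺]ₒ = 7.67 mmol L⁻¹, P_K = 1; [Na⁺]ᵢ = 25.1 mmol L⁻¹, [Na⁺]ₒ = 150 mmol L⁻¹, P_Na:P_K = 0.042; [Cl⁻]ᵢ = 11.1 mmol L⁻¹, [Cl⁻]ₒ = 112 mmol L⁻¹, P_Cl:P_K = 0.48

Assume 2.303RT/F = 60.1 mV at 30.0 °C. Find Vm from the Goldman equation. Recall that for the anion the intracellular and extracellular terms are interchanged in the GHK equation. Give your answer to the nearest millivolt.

Vm = 60.1 · log₁₀[(Σ P·[cation]ₒ + Σ P·[anion]ᵢ) / (Σ P·[cation]ᵢ + Σ P·[anion]ₒ)]
Numerator = 1×7.67 + 0.042×150 + 0.48×11.1 = 19.3
Denominator = 1×137 + 0.042×25.1 + 0.48×112 = 191.8
Vm = 60.1 · log₁₀(0.10061) = 60.1 × (-0.9974) = -59.94 mV

-60 mV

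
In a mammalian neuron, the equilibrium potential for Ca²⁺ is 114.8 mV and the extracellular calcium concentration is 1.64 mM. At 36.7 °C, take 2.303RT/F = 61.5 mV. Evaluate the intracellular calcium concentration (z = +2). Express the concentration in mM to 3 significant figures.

0.000303 mM

Nernst: E = (61.5/2) · log₁₀([out]/[in]), so log₁₀([out]/[in]) = 114.8 × 2 / 61.5 = 3.7333.
[out]/[in] = 10^(3.7333) = 5412.
[in] = 1.64 / 5412 = 0.000303 mM.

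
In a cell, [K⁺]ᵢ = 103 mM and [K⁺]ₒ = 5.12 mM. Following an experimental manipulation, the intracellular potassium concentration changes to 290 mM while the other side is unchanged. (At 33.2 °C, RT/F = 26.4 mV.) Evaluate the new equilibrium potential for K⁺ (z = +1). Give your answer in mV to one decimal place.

-106.6 mV

After the shift: [K⁺]_out = 5.12, [K⁺]_in = 290 mM.
E_new = (26.4/1)·ln(5.12/290) = 26.40 · (-4.0367) = -106.57 mV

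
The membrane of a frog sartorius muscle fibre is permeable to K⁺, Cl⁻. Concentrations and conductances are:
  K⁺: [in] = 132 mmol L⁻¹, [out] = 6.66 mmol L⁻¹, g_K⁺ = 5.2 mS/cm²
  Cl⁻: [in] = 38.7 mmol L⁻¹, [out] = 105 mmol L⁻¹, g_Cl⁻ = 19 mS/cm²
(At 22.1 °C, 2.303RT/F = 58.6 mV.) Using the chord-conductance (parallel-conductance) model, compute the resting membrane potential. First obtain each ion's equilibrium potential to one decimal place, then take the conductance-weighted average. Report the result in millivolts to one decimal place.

-36.3 mV

E_K⁺ = (58.6/1)·log₁₀(6.66/132) = -76.0 mV
E_Cl⁻ = (58.6/-1)·log₁₀(105/38.7) = -25.4 mV
Vm = (Σ gᵢEᵢ)/(Σ gᵢ) = (5.2·-76.0 + 19·-25.4) / (5.2 + 19)
= -877.80 / 24.2 = -36.27 mV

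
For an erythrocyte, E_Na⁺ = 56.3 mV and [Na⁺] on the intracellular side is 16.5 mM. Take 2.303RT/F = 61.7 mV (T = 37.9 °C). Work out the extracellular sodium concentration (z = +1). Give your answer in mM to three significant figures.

Nernst: E = (61.7/1) · log₁₀([out]/[in]), so log₁₀([out]/[in]) = 56.3 × 1 / 61.7 = 0.9125.
[out]/[in] = 10^(0.9125) = 8.175.
[out] = 8.175 × 16.5 = 134.9 mM.

135 mM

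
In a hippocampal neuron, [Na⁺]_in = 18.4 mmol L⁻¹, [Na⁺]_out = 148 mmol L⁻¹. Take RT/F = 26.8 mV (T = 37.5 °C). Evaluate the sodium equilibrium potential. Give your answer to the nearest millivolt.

E = (26.8/z) · ln([Na⁺]_out/[Na⁺]_in) with z = +1.
= (26.8/1) · ln(148/18.4) = 26.80 · ln(8.043)
= 26.80 · (2.0849) = 55.87 mV

56 mV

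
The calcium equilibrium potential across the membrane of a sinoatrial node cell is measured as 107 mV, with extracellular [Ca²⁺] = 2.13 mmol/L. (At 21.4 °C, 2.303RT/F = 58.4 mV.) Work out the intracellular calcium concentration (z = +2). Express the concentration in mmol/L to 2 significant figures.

Nernst: E = (58.4/2) · log₁₀([out]/[in]), so log₁₀([out]/[in]) = 107.0 × 2 / 58.4 = 3.6644.
[out]/[in] = 10^(3.6644) = 4617.
[in] = 2.13 / 4617 = 0.0004613 mmol/L.

0.00046 mmol/L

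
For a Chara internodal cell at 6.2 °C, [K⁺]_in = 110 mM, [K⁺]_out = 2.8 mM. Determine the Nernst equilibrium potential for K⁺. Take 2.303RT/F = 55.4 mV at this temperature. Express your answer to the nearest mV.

-88 mV

E = (55.4/z) · log₁₀([K⁺]_out/[K⁺]_in) with z = +1.
= (55.4/1) · log₁₀(2.8/110) = 55.40 · log₁₀(0.02545)
= 55.40 · (-1.5942) = -88.32 mV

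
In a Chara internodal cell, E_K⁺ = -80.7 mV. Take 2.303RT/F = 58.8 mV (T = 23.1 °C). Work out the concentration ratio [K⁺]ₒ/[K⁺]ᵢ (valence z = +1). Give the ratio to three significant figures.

0.0424

log₁₀([out]/[in]) = E·z/(58.8) = -80.7 × 1 / 58.8 = -1.3724
[out]/[in] = 10^(-1.3724) = 0.04242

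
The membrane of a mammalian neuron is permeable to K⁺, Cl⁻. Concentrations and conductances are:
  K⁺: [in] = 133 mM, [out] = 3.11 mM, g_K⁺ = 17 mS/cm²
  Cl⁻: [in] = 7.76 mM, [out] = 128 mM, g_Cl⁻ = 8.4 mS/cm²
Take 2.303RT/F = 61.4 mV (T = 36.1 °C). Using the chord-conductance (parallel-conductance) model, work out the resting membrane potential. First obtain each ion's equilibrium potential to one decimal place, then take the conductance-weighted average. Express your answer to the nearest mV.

E_K⁺ = (61.4/1)·log₁₀(3.11/133) = -100.1 mV
E_Cl⁻ = (61.4/-1)·log₁₀(128/7.76) = -74.7 mV
Vm = (Σ gᵢEᵢ)/(Σ gᵢ) = (17·-100.1 + 8.4·-74.7) / (17 + 8.4)
= -2329.18 / 25.4 = -91.70 mV

-92 mV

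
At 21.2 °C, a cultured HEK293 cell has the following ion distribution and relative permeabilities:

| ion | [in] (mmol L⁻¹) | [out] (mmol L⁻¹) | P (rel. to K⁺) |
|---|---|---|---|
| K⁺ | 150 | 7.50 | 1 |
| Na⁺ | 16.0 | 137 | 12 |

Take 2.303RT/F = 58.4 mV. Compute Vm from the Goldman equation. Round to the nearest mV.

Vm = 58.4 · log₁₀[(Σ P·[cation]ₒ + Σ P·[anion]ᵢ) / (Σ P·[cation]ᵢ + Σ P·[anion]ₒ)]
Numerator = 1×7.50 + 12×137 = 1652
Denominator = 1×150 + 12×16.0 = 342
Vm = 58.4 · log₁₀(4.8289) = 58.4 × (0.6839) = 39.94 mV

40 mV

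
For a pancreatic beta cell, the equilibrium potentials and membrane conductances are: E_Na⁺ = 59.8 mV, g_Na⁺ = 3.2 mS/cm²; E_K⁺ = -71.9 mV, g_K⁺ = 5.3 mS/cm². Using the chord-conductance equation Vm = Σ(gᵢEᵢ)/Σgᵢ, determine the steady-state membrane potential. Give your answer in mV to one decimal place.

Σ gᵢEᵢ = 3.2·(59.8) + 5.3·(-71.9) = -189.71
Σ gᵢ = 3.2 + 5.3 = 8.5
Vm = -189.71 / 8.5 = -22.32 mV

-22.3 mV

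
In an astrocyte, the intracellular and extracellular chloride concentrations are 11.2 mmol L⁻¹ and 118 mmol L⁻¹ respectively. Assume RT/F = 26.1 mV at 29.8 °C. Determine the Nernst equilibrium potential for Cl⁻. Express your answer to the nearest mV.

-61 mV

E = (26.1/z) · ln([Cl⁻]_out/[Cl⁻]_in) with z = -1.
For an anion, dividing by z = -1 reverses the sign.
= (26.1/-1) · ln(118/11.2) = -26.10 · ln(10.54)
= -26.10 · (2.3548) = -61.46 mV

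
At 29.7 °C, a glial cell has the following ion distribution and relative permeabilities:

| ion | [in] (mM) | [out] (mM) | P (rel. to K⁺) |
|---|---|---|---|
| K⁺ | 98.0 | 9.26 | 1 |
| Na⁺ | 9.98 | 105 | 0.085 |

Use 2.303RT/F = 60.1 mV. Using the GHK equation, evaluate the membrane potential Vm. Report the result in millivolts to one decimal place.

Vm = 60.1 · log₁₀[(Σ P·[cation]ₒ + Σ P·[anion]ᵢ) / (Σ P·[cation]ᵢ + Σ P·[anion]ₒ)]
Numerator = 1×9.26 + 0.085×105 = 18.19
Denominator = 1×98.0 + 0.085×9.98 = 98.85
Vm = 60.1 · log₁₀(0.18397) = 60.1 × (-0.7353) = -44.19 mV

-44.2 mV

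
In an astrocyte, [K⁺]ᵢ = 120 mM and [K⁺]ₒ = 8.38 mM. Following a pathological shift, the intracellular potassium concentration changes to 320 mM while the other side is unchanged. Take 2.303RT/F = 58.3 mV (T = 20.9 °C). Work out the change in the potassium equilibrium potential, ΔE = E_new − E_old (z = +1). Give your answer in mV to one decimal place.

-24.8 mV

E_old = (58.3/1)·log₁₀(8.38/120) = -67.39 mV
E_new = (58.3/1)·log₁₀(8.38/320) = -92.23 mV
ΔE = -92.23 − (-67.39) = -24.83 mV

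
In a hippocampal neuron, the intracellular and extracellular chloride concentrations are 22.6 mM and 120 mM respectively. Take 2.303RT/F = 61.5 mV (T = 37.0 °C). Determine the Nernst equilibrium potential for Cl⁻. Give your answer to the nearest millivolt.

E = (61.5/z) · log₁₀([Cl⁻]_out/[Cl⁻]_in) with z = -1.
For an anion, dividing by z = -1 reverses the sign.
= (61.5/-1) · log₁₀(120/22.6) = -61.50 · log₁₀(5.31)
= -61.50 · (0.7251) = -44.59 mV

-45 mV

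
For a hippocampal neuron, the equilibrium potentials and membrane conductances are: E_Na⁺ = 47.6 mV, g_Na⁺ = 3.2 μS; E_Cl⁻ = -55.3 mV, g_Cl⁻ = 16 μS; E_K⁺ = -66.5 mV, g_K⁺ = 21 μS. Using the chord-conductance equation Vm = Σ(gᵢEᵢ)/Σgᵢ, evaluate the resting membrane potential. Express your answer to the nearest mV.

Σ gᵢEᵢ = 3.2·(47.6) + 16·(-55.3) + 21·(-66.5) = -2128.98
Σ gᵢ = 3.2 + 16 + 21 = 40.2
Vm = -2128.98 / 40.2 = -52.96 mV

-53 mV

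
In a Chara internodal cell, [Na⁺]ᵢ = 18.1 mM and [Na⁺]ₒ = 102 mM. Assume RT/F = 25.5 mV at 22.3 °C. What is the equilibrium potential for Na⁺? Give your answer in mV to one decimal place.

44.1 mV

E = (25.5/z) · ln([Na⁺]_out/[Na⁺]_in) with z = +1.
= (25.5/1) · ln(102/18.1) = 25.50 · ln(5.635)
= 25.50 · (1.7291) = 44.09 mV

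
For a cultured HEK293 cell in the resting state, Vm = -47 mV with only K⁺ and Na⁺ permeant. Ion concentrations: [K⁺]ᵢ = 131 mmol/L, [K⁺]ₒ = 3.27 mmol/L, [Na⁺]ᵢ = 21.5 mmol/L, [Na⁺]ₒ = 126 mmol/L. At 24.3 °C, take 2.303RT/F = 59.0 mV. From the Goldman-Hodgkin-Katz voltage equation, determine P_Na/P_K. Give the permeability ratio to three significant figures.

0.144

Let α = P_Na/P_K. GHK: Vm = 59.0·log₁₀[(Kₒ + α·Naₒ)/(Kᵢ + α·Naᵢ)].
10^(Vm/59.0) = 10^(-47.0/59.0) = 0.15973
So 0.15973·(Kᵢ + α·Naᵢ) = Kₒ + α·Naₒ → α = (0.15973·131.0 − 3.27) / (126.0 − 0.15973·21.5)
α = (20.92 − 3.27) / (126.0 − 3.434) = 17.65/122.6 = 0.144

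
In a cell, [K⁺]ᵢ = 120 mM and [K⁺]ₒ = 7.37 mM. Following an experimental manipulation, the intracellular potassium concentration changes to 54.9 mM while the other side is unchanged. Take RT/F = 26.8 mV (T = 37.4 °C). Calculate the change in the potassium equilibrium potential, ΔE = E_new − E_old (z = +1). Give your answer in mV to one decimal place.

21.0 mV

E_old = (26.8/1)·ln(7.37/120) = -74.77 mV
E_new = (26.8/1)·ln(7.37/54.9) = -53.82 mV
ΔE = -53.82 − (-74.77) = 20.96 mV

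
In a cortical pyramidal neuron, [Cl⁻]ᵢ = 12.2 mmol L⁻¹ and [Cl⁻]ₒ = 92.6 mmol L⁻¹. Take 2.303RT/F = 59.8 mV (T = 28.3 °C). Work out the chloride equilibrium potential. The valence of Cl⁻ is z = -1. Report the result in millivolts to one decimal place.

E = (59.8/z) · log₁₀([Cl⁻]_out/[Cl⁻]_in) with z = -1.
For an anion, dividing by z = -1 reverses the sign.
= (59.8/-1) · log₁₀(92.6/12.2) = -59.80 · log₁₀(7.59)
= -59.80 · (0.8803) = -52.64 mV

-52.6 mV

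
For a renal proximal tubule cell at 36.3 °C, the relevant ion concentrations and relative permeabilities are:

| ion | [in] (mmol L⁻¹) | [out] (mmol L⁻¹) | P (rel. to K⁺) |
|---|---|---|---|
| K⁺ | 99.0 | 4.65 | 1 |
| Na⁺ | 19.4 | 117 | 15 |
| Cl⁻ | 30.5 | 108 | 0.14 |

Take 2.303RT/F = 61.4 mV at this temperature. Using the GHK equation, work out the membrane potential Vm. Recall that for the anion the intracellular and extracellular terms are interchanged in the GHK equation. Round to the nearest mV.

39 mV

Vm = 61.4 · log₁₀[(Σ P·[cation]ₒ + Σ P·[anion]ᵢ) / (Σ P·[cation]ᵢ + Σ P·[anion]ₒ)]
Numerator = 1×4.65 + 15×117 + 0.14×30.5 = 1764
Denominator = 1×99.0 + 15×19.4 + 0.14×108 = 405.1
Vm = 61.4 · log₁₀(4.3541) = 61.4 × (0.6389) = 39.23 mV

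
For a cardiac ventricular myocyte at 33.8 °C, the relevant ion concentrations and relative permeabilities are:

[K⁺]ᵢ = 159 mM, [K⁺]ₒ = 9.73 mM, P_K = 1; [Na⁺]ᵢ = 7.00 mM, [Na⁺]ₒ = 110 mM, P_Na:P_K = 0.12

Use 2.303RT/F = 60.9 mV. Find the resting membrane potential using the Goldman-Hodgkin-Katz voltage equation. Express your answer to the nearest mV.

Vm = 60.9 · log₁₀[(Σ P·[cation]ₒ + Σ P·[anion]ᵢ) / (Σ P·[cation]ᵢ + Σ P·[anion]ₒ)]
Numerator = 1×9.73 + 0.12×110 = 22.93
Denominator = 1×159 + 0.12×7.00 = 159.8
Vm = 60.9 · log₁₀(0.14346) = 60.9 × (-0.8433) = -51.36 mV

-51 mV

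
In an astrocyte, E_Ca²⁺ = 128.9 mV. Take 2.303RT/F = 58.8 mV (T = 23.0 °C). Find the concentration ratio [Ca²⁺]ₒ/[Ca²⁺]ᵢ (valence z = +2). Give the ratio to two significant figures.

log₁₀([out]/[in]) = E·z/(58.8) = 128.9 × 2 / 58.8 = 4.3844
[out]/[in] = 10^(4.3844) = 2.423e+04

24000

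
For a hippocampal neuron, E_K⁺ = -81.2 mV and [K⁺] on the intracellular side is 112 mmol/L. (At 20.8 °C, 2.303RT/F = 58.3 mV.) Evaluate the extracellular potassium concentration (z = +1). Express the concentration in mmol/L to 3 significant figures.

Nernst: E = (58.3/1) · log₁₀([out]/[in]), so log₁₀([out]/[in]) = -81.2 × 1 / 58.3 = -1.3928.
[out]/[in] = 10^(-1.3928) = 0.04048.
[out] = 0.04048 × 112 = 4.533 mmol/L.

4.53 mmol/L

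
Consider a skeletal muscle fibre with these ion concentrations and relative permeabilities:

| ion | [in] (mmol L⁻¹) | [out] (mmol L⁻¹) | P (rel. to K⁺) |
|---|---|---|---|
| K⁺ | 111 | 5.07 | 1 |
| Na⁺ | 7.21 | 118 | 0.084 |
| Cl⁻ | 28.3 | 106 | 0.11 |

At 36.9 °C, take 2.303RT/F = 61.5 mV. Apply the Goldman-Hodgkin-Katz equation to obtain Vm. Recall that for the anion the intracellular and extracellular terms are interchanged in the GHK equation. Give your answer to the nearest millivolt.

-51 mV

Vm = 61.5 · log₁₀[(Σ P·[cation]ₒ + Σ P·[anion]ᵢ) / (Σ P·[cation]ᵢ + Σ P·[anion]ₒ)]
Numerator = 1×5.07 + 0.084×118 + 0.11×28.3 = 18.1
Denominator = 1×111 + 0.084×7.21 + 0.11×106 = 123.3
Vm = 61.5 · log₁₀(0.1468) = 61.5 × (-0.8333) = -51.25 mV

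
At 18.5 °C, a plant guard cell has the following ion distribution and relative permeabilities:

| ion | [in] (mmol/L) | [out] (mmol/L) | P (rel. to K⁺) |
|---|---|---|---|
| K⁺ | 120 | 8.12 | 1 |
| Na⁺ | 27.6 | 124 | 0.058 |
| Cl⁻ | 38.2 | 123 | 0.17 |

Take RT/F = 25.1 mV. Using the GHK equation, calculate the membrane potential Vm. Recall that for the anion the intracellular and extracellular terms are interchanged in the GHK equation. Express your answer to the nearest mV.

Vm = 25.1 · ln[(Σ P·[cation]ₒ + Σ P·[anion]ᵢ) / (Σ P·[cation]ᵢ + Σ P·[anion]ₒ)]
Numerator = 1×8.12 + 0.058×124 + 0.17×38.2 = 21.81
Denominator = 1×120 + 0.058×27.6 + 0.17×123 = 142.5
Vm = 25.1 · ln(0.15301) = 25.1 × (-1.8772) = -47.12 mV

-47 mV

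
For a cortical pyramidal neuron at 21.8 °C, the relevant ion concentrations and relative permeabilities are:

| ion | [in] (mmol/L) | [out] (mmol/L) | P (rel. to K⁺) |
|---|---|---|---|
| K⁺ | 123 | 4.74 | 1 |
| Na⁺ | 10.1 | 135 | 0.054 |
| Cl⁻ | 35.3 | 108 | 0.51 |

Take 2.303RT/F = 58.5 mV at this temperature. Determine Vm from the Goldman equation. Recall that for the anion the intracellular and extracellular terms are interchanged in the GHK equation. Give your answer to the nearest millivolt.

-45 mV

Vm = 58.5 · log₁₀[(Σ P·[cation]ₒ + Σ P·[anion]ᵢ) / (Σ P·[cation]ᵢ + Σ P·[anion]ₒ)]
Numerator = 1×4.74 + 0.054×135 + 0.51×35.3 = 30.03
Denominator = 1×123 + 0.054×10.1 + 0.51×108 = 178.6
Vm = 58.5 · log₁₀(0.16813) = 58.5 × (-0.7743) = -45.30 mV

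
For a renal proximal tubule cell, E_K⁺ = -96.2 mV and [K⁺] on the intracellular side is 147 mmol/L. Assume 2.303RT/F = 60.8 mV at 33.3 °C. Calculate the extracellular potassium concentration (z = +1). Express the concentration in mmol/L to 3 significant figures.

3.85 mmol/L

Nernst: E = (60.8/1) · log₁₀([out]/[in]), so log₁₀([out]/[in]) = -96.2 × 1 / 60.8 = -1.5822.
[out]/[in] = 10^(-1.5822) = 0.02617.
[out] = 0.02617 × 147 = 3.847 mmol/L.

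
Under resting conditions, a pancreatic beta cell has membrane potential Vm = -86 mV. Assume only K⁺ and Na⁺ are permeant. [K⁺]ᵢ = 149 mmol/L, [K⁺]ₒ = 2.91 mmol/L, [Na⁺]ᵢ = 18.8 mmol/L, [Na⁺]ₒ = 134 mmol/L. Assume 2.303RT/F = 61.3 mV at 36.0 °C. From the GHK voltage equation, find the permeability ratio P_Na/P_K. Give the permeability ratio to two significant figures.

0.022

Let α = P_Na/P_K. GHK: Vm = 61.3·log₁₀[(Kₒ + α·Naₒ)/(Kᵢ + α·Naᵢ)].
10^(Vm/61.3) = 10^(-86.0/61.3) = 0.039542
So 0.039542·(Kᵢ + α·Naᵢ) = Kₒ + α·Naₒ → α = (0.039542·149.0 − 2.91) / (134.0 − 0.039542·18.8)
α = (5.892 − 2.91) / (134.0 − 0.7434) = 2.982/133.3 = 0.02238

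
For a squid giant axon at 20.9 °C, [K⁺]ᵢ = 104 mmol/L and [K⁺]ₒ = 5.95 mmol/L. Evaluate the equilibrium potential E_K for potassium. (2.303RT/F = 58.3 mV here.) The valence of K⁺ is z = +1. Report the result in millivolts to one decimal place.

E = (58.3/z) · log₁₀([K⁺]_out/[K⁺]_in) with z = +1.
= (58.3/1) · log₁₀(5.95/104) = 58.30 · log₁₀(0.05721)
= 58.30 · (-1.2425) = -72.44 mV

-72.4 mV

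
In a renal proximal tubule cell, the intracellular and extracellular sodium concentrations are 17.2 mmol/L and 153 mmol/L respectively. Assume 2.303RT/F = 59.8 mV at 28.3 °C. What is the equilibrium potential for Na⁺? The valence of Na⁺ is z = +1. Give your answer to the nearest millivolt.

57 mV

E = (59.8/z) · log₁₀([Na⁺]_out/[Na⁺]_in) with z = +1.
= (59.8/1) · log₁₀(153/17.2) = 59.80 · log₁₀(8.895)
= 59.80 · (0.9492) = 56.76 mV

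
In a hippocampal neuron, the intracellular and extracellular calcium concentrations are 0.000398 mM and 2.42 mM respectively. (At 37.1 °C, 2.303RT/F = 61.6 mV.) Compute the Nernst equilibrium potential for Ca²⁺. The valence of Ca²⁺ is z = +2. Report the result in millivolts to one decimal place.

E = (61.6/z) · log₁₀([Ca²⁺]_out/[Ca²⁺]_in) with z = +2.
= (61.6/2) · log₁₀(2.42/0.000398) = 30.80 · log₁₀(6080)
= 30.80 · (3.7839) = 116.55 mV

116.5 mV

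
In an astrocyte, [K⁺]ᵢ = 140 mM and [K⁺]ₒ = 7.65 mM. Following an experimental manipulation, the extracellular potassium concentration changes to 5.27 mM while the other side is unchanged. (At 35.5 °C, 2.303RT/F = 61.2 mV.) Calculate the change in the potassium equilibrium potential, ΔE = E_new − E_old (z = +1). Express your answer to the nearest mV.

-10 mV

E_old = (61.2/1)·log₁₀(7.65/140) = -77.26 mV
E_new = (61.2/1)·log₁₀(5.27/140) = -87.17 mV
ΔE = -87.17 − (-77.26) = -9.91 mV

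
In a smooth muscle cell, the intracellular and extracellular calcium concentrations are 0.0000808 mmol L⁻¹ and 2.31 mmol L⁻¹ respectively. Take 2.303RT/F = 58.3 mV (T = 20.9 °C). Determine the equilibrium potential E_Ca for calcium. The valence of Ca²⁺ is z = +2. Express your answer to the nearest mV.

E = (58.3/z) · log₁₀([Ca²⁺]_out/[Ca²⁺]_in) with z = +2.
= (58.3/2) · log₁₀(2.31/0.0000808) = 29.15 · log₁₀(2.859e+04)
= 29.15 · (4.4562) = 129.90 mV

130 mV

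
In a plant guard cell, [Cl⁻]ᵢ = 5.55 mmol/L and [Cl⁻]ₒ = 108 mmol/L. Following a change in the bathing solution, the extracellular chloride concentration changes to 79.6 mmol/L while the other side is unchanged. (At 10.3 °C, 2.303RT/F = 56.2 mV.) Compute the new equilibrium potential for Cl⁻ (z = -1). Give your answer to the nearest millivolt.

-65 mV

After the shift: [Cl⁻]_out = 79.6, [Cl⁻]_in = 5.55 mmol/L.
E_new = (56.2/-1)·log₁₀(79.6/5.55) = -56.20 · (1.1566) = -65.00 mV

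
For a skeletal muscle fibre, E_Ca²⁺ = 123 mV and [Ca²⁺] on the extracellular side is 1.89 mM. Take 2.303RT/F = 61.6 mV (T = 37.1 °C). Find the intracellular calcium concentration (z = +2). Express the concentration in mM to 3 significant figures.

Nernst: E = (61.6/2) · log₁₀([out]/[in]), so log₁₀([out]/[in]) = 123.0 × 2 / 61.6 = 3.9935.
[out]/[in] = 10^(3.9935) = 9852.
[in] = 1.89 / 9852 = 0.0001918 mM.

0.000192 mM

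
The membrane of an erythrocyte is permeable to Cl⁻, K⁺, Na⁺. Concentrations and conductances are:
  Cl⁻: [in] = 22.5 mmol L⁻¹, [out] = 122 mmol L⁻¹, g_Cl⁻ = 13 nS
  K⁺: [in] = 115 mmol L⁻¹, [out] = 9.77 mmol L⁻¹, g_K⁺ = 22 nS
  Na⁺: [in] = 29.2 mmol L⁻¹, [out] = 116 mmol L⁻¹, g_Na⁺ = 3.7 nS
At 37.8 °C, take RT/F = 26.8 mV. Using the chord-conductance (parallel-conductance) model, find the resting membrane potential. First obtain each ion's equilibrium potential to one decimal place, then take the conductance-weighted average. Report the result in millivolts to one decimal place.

E_Cl⁻ = (26.8/-1)·ln(122/22.5) = -45.3 mV
E_K⁺ = (26.8/1)·ln(9.77/115) = -66.1 mV
E_Na⁺ = (26.8/1)·ln(116/29.2) = 37.0 mV
Vm = (Σ gᵢEᵢ)/(Σ gᵢ) = (13·-45.3 + 22·-66.1 + 3.7·37.0) / (13 + 22 + 3.7)
= -1906.20 / 38.7 = -49.26 mV

-49.3 mV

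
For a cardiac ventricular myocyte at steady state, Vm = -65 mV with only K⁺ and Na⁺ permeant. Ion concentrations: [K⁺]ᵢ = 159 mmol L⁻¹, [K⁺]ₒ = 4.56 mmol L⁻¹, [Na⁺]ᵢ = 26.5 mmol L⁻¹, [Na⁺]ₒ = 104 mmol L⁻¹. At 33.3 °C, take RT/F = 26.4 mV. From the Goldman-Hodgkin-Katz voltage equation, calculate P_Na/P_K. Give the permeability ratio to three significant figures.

Let α = P_Na/P_K. GHK: Vm = 26.4·ln[(Kₒ + α·Naₒ)/(Kᵢ + α·Naᵢ)].
e^(Vm/26.4) = e^(-65.0/26.4) = 0.085254
So 0.085254·(Kᵢ + α·Naᵢ) = Kₒ + α·Naₒ → α = (0.085254·159.0 − 4.56) / (104.0 − 0.085254·26.5)
α = (13.56 − 4.56) / (104.0 − 2.259) = 8.995/101.7 = 0.08841

0.0884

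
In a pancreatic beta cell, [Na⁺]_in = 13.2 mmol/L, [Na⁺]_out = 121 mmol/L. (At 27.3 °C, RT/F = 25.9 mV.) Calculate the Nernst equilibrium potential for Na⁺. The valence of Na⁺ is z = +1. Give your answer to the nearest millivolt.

57 mV

E = (25.9/z) · ln([Na⁺]_out/[Na⁺]_in) with z = +1.
= (25.9/1) · ln(121/13.2) = 25.90 · ln(9.167)
= 25.90 · (2.2156) = 57.38 mV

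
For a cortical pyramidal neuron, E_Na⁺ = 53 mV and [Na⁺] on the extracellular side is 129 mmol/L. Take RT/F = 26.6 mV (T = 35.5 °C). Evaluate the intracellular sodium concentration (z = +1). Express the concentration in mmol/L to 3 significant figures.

17.6 mmol/L

Nernst: E = (26.6/1) · ln([out]/[in]), so ln([out]/[in]) = 53.0 × 1 / 26.6 = 1.9925.
[out]/[in] = e^(1.9925) = 7.334.
[in] = 129 / 7.334 = 17.59 mmol/L.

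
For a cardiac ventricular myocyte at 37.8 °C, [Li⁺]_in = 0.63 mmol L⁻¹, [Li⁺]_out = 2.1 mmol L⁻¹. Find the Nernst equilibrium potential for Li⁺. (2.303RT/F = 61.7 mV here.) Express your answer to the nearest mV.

E = (61.7/z) · log₁₀([Li⁺]_out/[Li⁺]_in) with z = +1.
= (61.7/1) · log₁₀(2.1/0.63) = 61.70 · log₁₀(3.333)
= 61.70 · (0.5229) = 32.26 mV

32 mV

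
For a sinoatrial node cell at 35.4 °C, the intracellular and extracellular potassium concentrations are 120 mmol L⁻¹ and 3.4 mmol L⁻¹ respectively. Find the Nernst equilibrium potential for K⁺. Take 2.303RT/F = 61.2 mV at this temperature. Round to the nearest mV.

E = (61.2/z) · log₁₀([K⁺]_out/[K⁺]_in) with z = +1.
= (61.2/1) · log₁₀(3.4/120) = 61.20 · log₁₀(0.02833)
= 61.20 · (-1.5477) = -94.72 mV

-95 mV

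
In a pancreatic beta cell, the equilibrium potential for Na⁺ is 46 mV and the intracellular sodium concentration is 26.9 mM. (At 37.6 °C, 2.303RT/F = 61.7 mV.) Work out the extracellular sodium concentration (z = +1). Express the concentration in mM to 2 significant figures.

150 mM

Nernst: E = (61.7/1) · log₁₀([out]/[in]), so log₁₀([out]/[in]) = 46.0 × 1 / 61.7 = 0.7455.
[out]/[in] = 10^(0.7455) = 5.566.
[out] = 5.566 × 26.9 = 149.7 mM.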